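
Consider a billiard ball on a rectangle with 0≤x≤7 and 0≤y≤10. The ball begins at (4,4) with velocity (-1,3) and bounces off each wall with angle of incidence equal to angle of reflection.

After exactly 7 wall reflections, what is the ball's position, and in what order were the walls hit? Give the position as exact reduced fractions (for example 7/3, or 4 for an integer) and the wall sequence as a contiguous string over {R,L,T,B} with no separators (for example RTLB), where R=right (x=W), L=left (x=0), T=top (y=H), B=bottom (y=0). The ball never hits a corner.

1. t=2 → T at (2,10); v=(-1,-3)
2. t=2 → L at (0,4); v=(1,-3)
3. t=4/3 → B at (4/3,0); v=(1,3)
4. t=10/3 → T at (14/3,10); v=(1,-3)
5. t=7/3 → R at (7,3); v=(-1,-3)
6. t=1 → B at (6,0); v=(-1,3)
7. t=10/3 → T at (8/3,10); v=(-1,-3)

Final position: (8/3,10)
Wall sequence: TLBTRBT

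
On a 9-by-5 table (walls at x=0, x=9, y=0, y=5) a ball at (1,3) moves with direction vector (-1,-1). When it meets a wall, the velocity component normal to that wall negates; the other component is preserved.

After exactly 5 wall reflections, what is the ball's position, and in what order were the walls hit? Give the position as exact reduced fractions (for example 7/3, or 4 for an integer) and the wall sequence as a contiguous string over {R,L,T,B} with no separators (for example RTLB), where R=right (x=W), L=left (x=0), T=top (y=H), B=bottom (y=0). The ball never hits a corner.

Final position: (6,0)
Wall sequence: LBTRB

1. t=1 → L at (0,2); v=(1,-1)
2. t=2 → B at (2,0); v=(1,1)
3. t=5 → T at (7,5); v=(1,-1)
4. t=2 → R at (9,3); v=(-1,-1)
5. t=3 → B at (6,0); v=(-1,1)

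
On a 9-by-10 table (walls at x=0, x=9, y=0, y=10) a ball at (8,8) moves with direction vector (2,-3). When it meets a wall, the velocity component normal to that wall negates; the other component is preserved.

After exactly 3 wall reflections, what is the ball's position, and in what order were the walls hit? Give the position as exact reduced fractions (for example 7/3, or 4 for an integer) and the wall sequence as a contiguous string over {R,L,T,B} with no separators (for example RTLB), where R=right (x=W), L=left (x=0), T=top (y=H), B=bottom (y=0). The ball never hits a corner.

Final position: (0,7)
Wall sequence: RBL

1. t=1/2 → R at (9,13/2); v=(-2,-3)
2. t=13/6 → B at (14/3,0); v=(-2,3)
3. t=7/3 → L at (0,7); v=(2,3)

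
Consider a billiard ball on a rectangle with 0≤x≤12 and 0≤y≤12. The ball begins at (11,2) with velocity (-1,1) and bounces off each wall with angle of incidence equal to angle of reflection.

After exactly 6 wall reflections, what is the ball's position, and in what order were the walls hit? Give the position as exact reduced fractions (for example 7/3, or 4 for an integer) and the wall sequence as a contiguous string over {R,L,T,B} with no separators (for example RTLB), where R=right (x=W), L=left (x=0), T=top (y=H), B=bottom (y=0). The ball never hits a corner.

Final position: (0,11)
Wall sequence: TLBRTL

1. t=10 → T at (1,12); v=(-1,-1)
2. t=1 → L at (0,11); v=(1,-1)
3. t=11 → B at (11,0); v=(1,1)
4. t=1 → R at (12,1); v=(-1,1)
5. t=11 → T at (1,12); v=(-1,-1)
6. t=1 → L at (0,11); v=(1,-1)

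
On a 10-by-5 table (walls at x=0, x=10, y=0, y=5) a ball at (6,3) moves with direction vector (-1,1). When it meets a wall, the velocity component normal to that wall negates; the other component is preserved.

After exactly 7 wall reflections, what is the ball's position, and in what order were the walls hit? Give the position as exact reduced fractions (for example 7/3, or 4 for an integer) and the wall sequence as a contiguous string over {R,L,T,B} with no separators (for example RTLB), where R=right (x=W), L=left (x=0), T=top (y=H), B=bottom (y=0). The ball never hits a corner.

1. t=2 → T at (4,5); v=(-1,-1)
2. t=4 → L at (0,1); v=(1,-1)
3. t=1 → B at (1,0); v=(1,1)
4. t=5 → T at (6,5); v=(1,-1)
5. t=4 → R at (10,1); v=(-1,-1)
6. t=1 → B at (9,0); v=(-1,1)
7. t=5 → T at (4,5); v=(-1,-1)

Final position: (4,5)
Wall sequence: TLBTRBT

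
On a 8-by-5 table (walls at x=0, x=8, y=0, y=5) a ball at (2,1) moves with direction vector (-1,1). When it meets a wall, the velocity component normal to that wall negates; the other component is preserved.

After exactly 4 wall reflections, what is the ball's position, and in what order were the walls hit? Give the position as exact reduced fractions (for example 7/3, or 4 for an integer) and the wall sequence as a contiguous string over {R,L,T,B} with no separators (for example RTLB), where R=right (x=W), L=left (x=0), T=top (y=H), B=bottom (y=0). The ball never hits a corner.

Final position: (8,1)
Wall sequence: LTBR

1. t=2 → L at (0,3); v=(1,1)
2. t=2 → T at (2,5); v=(1,-1)
3. t=5 → B at (7,0); v=(1,1)
4. t=1 → R at (8,1); v=(-1,1)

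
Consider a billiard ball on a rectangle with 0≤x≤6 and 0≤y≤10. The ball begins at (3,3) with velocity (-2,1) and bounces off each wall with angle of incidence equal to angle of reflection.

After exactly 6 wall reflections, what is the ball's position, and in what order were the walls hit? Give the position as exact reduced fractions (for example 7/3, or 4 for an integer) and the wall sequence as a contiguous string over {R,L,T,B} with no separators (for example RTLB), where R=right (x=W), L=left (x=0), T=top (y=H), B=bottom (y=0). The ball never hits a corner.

Final position: (0,7/2)
Wall sequence: LRTLRL

1. t=3/2 → L at (0,9/2); v=(2,1)
2. t=3 → R at (6,15/2); v=(-2,1)
3. t=5/2 → T at (1,10); v=(-2,-1)
4. t=1/2 → L at (0,19/2); v=(2,-1)
5. t=3 → R at (6,13/2); v=(-2,-1)
6. t=3 → L at (0,7/2); v=(2,-1)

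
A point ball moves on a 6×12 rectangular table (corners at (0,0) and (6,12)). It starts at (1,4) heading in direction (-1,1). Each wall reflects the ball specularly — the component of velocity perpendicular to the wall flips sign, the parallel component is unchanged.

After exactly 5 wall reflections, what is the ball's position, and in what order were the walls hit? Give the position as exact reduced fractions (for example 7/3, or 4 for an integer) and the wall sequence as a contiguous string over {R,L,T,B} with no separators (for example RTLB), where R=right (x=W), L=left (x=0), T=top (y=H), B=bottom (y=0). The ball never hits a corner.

Final position: (6,1)
Wall sequence: LRTLR

1. t=1 → L at (0,5); v=(1,1)
2. t=6 → R at (6,11); v=(-1,1)
3. t=1 → T at (5,12); v=(-1,-1)
4. t=5 → L at (0,7); v=(1,-1)
5. t=6 → R at (6,1); v=(-1,-1)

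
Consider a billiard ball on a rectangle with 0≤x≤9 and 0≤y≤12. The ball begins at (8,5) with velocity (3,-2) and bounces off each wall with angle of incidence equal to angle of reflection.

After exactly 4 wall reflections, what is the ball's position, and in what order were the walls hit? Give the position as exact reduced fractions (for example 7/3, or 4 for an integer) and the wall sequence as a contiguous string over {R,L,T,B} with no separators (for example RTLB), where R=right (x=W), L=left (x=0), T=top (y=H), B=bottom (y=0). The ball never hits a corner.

Final position: (9,23/3)
Wall sequence: RBLR

1. t=1/3 → R at (9,13/3); v=(-3,-2)
2. t=13/6 → B at (5/2,0); v=(-3,2)
3. t=5/6 → L at (0,5/3); v=(3,2)
4. t=3 → R at (9,23/3); v=(-3,2)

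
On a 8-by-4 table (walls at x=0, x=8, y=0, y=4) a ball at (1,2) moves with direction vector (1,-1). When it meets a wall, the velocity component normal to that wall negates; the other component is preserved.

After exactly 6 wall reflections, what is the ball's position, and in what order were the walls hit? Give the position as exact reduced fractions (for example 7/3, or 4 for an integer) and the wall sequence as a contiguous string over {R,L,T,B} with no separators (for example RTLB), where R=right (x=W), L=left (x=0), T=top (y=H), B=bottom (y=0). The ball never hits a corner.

Final position: (0,3)
Wall sequence: BTRBTL

1. t=2 → B at (3,0); v=(1,1)
2. t=4 → T at (7,4); v=(1,-1)
3. t=1 → R at (8,3); v=(-1,-1)
4. t=3 → B at (5,0); v=(-1,1)
5. t=4 → T at (1,4); v=(-1,-1)
6. t=1 → L at (0,3); v=(1,-1)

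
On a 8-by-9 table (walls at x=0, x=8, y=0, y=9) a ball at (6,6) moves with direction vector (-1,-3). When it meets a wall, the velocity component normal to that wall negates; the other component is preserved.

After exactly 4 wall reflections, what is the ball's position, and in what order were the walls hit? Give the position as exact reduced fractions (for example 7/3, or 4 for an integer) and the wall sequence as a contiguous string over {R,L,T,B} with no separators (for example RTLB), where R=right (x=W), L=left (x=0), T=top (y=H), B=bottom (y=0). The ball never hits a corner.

1. t=2 → B at (4,0); v=(-1,3)
2. t=3 → T at (1,9); v=(-1,-3)
3. t=1 → L at (0,6); v=(1,-3)
4. t=2 → B at (2,0); v=(1,3)

Final position: (2,0)
Wall sequence: BTLB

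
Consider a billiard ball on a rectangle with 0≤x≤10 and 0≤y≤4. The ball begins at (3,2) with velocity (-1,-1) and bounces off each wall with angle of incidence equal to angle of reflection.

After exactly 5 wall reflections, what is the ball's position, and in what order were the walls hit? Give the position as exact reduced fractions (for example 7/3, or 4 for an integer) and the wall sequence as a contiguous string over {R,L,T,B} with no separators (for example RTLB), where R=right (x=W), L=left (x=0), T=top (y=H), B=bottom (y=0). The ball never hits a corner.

1. t=2 → B at (1,0); v=(-1,1)
2. t=1 → L at (0,1); v=(1,1)
3. t=3 → T at (3,4); v=(1,-1)
4. t=4 → B at (7,0); v=(1,1)
5. t=3 → R at (10,3); v=(-1,1)

Final position: (10,3)
Wall sequence: BLTBR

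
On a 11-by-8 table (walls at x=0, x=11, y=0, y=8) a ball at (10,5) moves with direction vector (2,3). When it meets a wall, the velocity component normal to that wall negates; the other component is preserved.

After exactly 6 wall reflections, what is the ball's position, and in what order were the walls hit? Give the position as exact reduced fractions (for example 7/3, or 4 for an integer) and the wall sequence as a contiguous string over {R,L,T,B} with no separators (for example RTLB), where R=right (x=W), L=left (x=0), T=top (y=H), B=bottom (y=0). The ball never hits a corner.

Final position: (6,0)
Wall sequence: RTBLTB

1. t=1/2 → R at (11,13/2); v=(-2,3)
2. t=1/2 → T at (10,8); v=(-2,-3)
3. t=8/3 → B at (14/3,0); v=(-2,3)
4. t=7/3 → L at (0,7); v=(2,3)
5. t=1/3 → T at (2/3,8); v=(2,-3)
6. t=8/3 → B at (6,0); v=(2,3)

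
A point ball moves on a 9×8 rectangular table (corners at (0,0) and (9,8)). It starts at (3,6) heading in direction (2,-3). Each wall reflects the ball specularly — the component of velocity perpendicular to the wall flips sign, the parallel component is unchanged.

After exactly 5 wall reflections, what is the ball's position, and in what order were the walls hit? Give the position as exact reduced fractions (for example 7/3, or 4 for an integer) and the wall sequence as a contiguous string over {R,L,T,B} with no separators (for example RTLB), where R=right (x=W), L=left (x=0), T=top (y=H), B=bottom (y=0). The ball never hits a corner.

Final position: (0,1/2)
Wall sequence: BRTBL

1. t=2 → B at (7,0); v=(2,3)
2. t=1 → R at (9,3); v=(-2,3)
3. t=5/3 → T at (17/3,8); v=(-2,-3)
4. t=8/3 → B at (1/3,0); v=(-2,3)
5. t=1/6 → L at (0,1/2); v=(2,3)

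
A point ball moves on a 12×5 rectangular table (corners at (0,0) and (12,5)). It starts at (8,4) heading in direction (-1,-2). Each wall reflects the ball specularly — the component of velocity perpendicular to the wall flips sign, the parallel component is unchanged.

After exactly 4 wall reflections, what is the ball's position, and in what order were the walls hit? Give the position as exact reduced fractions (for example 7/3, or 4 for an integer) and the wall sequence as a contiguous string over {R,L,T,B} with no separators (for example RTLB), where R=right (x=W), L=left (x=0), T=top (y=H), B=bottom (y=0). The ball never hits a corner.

1. t=2 → B at (6,0); v=(-1,2)
2. t=5/2 → T at (7/2,5); v=(-1,-2)
3. t=5/2 → B at (1,0); v=(-1,2)
4. t=1 → L at (0,2); v=(1,2)

Final position: (0,2)
Wall sequence: BTBL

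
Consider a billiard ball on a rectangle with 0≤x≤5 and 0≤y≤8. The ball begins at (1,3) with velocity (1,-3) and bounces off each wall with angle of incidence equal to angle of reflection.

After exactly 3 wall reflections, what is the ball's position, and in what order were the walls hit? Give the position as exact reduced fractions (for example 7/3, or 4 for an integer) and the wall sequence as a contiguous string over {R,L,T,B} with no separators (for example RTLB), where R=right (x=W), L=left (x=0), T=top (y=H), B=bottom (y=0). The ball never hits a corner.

1. t=1 → B at (2,0); v=(1,3)
2. t=8/3 → T at (14/3,8); v=(1,-3)
3. t=1/3 → R at (5,7); v=(-1,-3)

Final position: (5,7)
Wall sequence: BTR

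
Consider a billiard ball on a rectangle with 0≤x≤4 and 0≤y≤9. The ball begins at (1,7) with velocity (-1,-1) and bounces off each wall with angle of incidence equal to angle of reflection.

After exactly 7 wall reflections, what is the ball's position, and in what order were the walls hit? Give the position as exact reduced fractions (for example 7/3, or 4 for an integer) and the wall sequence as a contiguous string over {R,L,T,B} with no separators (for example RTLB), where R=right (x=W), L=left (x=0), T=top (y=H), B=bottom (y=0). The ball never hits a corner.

1. t=1 → L at (0,6); v=(1,-1)
2. t=4 → R at (4,2); v=(-1,-1)
3. t=2 → B at (2,0); v=(-1,1)
4. t=2 → L at (0,2); v=(1,1)
5. t=4 → R at (4,6); v=(-1,1)
6. t=3 → T at (1,9); v=(-1,-1)
7. t=1 → L at (0,8); v=(1,-1)

Final position: (0,8)
Wall sequence: LRBLRTL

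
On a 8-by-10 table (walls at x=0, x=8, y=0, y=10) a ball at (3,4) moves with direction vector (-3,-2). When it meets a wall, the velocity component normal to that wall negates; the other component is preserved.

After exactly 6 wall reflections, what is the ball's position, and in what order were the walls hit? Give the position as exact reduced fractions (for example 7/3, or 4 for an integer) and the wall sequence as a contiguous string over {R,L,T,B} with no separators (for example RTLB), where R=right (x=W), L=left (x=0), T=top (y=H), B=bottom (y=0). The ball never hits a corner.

1. t=1 → L at (0,2); v=(3,-2)
2. t=1 → B at (3,0); v=(3,2)
3. t=5/3 → R at (8,10/3); v=(-3,2)
4. t=8/3 → L at (0,26/3); v=(3,2)
5. t=2/3 → T at (2,10); v=(3,-2)
6. t=2 → R at (8,6); v=(-3,-2)

Final position: (8,6)
Wall sequence: LBRLTR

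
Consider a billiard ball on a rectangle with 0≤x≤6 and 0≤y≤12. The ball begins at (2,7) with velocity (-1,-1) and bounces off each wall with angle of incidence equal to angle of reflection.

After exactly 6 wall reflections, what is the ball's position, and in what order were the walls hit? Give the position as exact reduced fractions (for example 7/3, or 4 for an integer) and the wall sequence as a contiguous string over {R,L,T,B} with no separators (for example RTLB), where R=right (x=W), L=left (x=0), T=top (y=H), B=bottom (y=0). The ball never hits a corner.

Final position: (6,11)
Wall sequence: LBRLTR

1. t=2 → L at (0,5); v=(1,-1)
2. t=5 → B at (5,0); v=(1,1)
3. t=1 → R at (6,1); v=(-1,1)
4. t=6 → L at (0,7); v=(1,1)
5. t=5 → T at (5,12); v=(1,-1)
6. t=1 → R at (6,11); v=(-1,-1)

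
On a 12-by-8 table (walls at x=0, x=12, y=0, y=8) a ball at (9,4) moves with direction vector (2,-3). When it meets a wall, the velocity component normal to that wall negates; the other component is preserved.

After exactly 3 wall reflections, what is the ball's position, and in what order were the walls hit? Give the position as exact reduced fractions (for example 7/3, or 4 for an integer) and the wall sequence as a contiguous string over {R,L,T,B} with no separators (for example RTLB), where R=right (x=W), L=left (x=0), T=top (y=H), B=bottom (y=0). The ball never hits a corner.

1. t=4/3 → B at (35/3,0); v=(2,3)
2. t=1/6 → R at (12,1/2); v=(-2,3)
3. t=5/2 → T at (7,8); v=(-2,-3)

Final position: (7,8)
Wall sequence: BRT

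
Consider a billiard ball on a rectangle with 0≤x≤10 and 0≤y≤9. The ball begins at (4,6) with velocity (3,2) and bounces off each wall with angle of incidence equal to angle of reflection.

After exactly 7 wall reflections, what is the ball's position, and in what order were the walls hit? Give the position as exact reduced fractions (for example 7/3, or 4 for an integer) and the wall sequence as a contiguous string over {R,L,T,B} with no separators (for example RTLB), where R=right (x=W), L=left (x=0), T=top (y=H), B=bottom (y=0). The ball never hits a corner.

Final position: (0,6)
Wall sequence: TRLBRTL

1. t=3/2 → T at (17/2,9); v=(3,-2)
2. t=1/2 → R at (10,8); v=(-3,-2)
3. t=10/3 → L at (0,4/3); v=(3,-2)
4. t=2/3 → B at (2,0); v=(3,2)
5. t=8/3 → R at (10,16/3); v=(-3,2)
6. t=11/6 → T at (9/2,9); v=(-3,-2)
7. t=3/2 → L at (0,6); v=(3,-2)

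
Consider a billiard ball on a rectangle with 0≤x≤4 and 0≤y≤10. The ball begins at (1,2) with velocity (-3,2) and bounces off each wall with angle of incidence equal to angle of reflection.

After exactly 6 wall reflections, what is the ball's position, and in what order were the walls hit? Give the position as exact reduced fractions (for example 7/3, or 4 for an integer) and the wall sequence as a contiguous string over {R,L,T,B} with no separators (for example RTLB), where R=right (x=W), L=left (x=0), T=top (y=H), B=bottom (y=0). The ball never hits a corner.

Final position: (0,20/3)
Wall sequence: LRLTRL

1. t=1/3 → L at (0,8/3); v=(3,2)
2. t=4/3 → R at (4,16/3); v=(-3,2)
3. t=4/3 → L at (0,8); v=(3,2)
4. t=1 → T at (3,10); v=(3,-2)
5. t=1/3 → R at (4,28/3); v=(-3,-2)
6. t=4/3 → L at (0,20/3); v=(3,-2)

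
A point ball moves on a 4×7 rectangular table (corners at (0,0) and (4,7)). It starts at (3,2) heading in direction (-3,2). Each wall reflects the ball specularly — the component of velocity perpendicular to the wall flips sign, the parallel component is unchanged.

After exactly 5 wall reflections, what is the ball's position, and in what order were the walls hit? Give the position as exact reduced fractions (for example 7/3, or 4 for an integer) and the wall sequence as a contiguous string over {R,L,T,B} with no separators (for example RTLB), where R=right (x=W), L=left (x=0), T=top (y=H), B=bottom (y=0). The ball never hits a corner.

Final position: (4,2)
Wall sequence: LRTLR

1. t=1 → L at (0,4); v=(3,2)
2. t=4/3 → R at (4,20/3); v=(-3,2)
3. t=1/6 → T at (7/2,7); v=(-3,-2)
4. t=7/6 → L at (0,14/3); v=(3,-2)
5. t=4/3 → R at (4,2); v=(-3,-2)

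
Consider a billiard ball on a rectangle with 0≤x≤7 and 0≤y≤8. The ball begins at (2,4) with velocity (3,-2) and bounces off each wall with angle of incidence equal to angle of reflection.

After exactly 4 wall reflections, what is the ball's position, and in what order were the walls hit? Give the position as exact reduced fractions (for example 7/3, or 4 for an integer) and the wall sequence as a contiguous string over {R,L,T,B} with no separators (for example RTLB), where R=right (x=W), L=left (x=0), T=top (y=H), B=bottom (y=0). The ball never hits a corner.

1. t=5/3 → R at (7,2/3); v=(-3,-2)
2. t=1/3 → B at (6,0); v=(-3,2)
3. t=2 → L at (0,4); v=(3,2)
4. t=2 → T at (6,8); v=(3,-2)

Final position: (6,8)
Wall sequence: RBLT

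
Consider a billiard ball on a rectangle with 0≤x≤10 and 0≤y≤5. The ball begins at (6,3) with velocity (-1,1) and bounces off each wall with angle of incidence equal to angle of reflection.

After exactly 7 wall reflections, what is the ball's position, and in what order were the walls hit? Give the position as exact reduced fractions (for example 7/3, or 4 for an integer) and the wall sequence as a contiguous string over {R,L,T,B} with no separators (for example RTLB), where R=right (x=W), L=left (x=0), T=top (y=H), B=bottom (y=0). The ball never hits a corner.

Final position: (4,5)
Wall sequence: TLBTRBT

1. t=2 → T at (4,5); v=(-1,-1)
2. t=4 → L at (0,1); v=(1,-1)
3. t=1 → B at (1,0); v=(1,1)
4. t=5 → T at (6,5); v=(1,-1)
5. t=4 → R at (10,1); v=(-1,-1)
6. t=1 → B at (9,0); v=(-1,1)
7. t=5 → T at (4,5); v=(-1,-1)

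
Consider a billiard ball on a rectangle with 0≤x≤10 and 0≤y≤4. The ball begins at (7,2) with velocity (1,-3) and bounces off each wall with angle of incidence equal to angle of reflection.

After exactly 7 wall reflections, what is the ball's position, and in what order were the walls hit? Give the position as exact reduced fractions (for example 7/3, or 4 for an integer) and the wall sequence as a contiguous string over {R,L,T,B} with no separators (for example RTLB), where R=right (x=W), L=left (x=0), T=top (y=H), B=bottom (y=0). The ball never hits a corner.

Final position: (17/3,4)
Wall sequence: BTRBTBT

1. t=2/3 → B at (23/3,0); v=(1,3)
2. t=4/3 → T at (9,4); v=(1,-3)
3. t=1 → R at (10,1); v=(-1,-3)
4. t=1/3 → B at (29/3,0); v=(-1,3)
5. t=4/3 → T at (25/3,4); v=(-1,-3)
6. t=4/3 → B at (7,0); v=(-1,3)
7. t=4/3 → T at (17/3,4); v=(-1,-3)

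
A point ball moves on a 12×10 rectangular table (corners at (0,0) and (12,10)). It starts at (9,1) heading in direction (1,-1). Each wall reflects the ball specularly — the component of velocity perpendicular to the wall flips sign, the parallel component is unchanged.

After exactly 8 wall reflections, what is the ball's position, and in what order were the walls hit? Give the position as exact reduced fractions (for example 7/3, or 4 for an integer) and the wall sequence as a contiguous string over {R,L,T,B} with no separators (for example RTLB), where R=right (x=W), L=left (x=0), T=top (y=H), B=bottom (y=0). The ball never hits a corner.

1. t=1 → B at (10,0); v=(1,1)
2. t=2 → R at (12,2); v=(-1,1)
3. t=8 → T at (4,10); v=(-1,-1)
4. t=4 → L at (0,6); v=(1,-1)
5. t=6 → B at (6,0); v=(1,1)
6. t=6 → R at (12,6); v=(-1,1)
7. t=4 → T at (8,10); v=(-1,-1)
8. t=8 → L at (0,2); v=(1,-1)

Final position: (0,2)
Wall sequence: BRTLBRTL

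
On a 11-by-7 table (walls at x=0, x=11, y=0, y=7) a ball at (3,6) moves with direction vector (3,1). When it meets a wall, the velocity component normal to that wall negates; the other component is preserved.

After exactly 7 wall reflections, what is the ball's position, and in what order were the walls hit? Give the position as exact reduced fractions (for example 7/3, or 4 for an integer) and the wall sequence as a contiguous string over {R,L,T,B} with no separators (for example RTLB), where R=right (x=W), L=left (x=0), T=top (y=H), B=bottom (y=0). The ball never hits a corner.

1. t=1 → T at (6,7); v=(3,-1)
2. t=5/3 → R at (11,16/3); v=(-3,-1)
3. t=11/3 → L at (0,5/3); v=(3,-1)
4. t=5/3 → B at (5,0); v=(3,1)
5. t=2 → R at (11,2); v=(-3,1)
6. t=11/3 → L at (0,17/3); v=(3,1)
7. t=4/3 → T at (4,7); v=(3,-1)

Final position: (4,7)
Wall sequence: TRLBRLT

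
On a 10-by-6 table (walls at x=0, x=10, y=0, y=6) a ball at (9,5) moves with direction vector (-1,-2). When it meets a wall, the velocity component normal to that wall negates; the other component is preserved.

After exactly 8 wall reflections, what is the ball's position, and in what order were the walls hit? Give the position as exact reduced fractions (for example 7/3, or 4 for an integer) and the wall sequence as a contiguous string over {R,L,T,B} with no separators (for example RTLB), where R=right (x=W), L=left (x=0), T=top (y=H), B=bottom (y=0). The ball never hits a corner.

Final position: (10,3)
Wall sequence: BTBLTBTR

1. t=5/2 → B at (13/2,0); v=(-1,2)
2. t=3 → T at (7/2,6); v=(-1,-2)
3. t=3 → B at (1/2,0); v=(-1,2)
4. t=1/2 → L at (0,1); v=(1,2)
5. t=5/2 → T at (5/2,6); v=(1,-2)
6. t=3 → B at (11/2,0); v=(1,2)
7. t=3 → T at (17/2,6); v=(1,-2)
8. t=3/2 → R at (10,3); v=(-1,-2)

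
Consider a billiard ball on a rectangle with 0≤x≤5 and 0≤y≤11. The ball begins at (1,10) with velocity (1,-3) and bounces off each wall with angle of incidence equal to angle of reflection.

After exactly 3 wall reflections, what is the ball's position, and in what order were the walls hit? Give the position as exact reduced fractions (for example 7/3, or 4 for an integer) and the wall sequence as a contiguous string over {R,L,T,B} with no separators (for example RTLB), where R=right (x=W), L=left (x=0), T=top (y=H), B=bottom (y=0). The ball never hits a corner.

1. t=10/3 → B at (13/3,0); v=(1,3)
2. t=2/3 → R at (5,2); v=(-1,3)
3. t=3 → T at (2,11); v=(-1,-3)

Final position: (2,11)
Wall sequence: BRT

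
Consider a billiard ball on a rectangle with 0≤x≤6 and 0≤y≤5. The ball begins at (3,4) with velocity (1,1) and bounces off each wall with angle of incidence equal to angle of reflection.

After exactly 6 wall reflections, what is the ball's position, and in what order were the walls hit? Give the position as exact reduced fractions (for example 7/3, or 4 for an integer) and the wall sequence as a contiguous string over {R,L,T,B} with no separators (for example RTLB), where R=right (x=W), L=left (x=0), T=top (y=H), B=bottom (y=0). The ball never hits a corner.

1. t=1 → T at (4,5); v=(1,-1)
2. t=2 → R at (6,3); v=(-1,-1)
3. t=3 → B at (3,0); v=(-1,1)
4. t=3 → L at (0,3); v=(1,1)
5. t=2 → T at (2,5); v=(1,-1)
6. t=4 → R at (6,1); v=(-1,-1)

Final position: (6,1)
Wall sequence: TRBLTR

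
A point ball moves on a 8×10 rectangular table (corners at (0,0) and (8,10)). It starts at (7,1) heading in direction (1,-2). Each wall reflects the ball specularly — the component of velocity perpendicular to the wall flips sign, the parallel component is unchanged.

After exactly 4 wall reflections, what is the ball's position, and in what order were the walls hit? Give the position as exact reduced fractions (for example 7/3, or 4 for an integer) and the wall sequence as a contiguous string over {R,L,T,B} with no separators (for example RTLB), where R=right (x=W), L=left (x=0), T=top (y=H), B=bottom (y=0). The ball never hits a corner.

Final position: (0,3)
Wall sequence: BRTL

1. t=1/2 → B at (15/2,0); v=(1,2)
2. t=1/2 → R at (8,1); v=(-1,2)
3. t=9/2 → T at (7/2,10); v=(-1,-2)
4. t=7/2 → L at (0,3); v=(1,-2)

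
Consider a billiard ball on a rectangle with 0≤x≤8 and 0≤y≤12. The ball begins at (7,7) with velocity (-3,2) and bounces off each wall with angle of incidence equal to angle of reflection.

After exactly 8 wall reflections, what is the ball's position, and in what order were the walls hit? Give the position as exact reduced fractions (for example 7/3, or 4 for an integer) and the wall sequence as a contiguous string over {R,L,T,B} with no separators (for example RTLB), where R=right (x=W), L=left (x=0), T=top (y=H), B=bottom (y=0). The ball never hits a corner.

1. t=7/3 → L at (0,35/3); v=(3,2)
2. t=1/6 → T at (1/2,12); v=(3,-2)
3. t=5/2 → R at (8,7); v=(-3,-2)
4. t=8/3 → L at (0,5/3); v=(3,-2)
5. t=5/6 → B at (5/2,0); v=(3,2)
6. t=11/6 → R at (8,11/3); v=(-3,2)
7. t=8/3 → L at (0,9); v=(3,2)
8. t=3/2 → T at (9/2,12); v=(3,-2)

Final position: (9/2,12)
Wall sequence: LTRLBRLT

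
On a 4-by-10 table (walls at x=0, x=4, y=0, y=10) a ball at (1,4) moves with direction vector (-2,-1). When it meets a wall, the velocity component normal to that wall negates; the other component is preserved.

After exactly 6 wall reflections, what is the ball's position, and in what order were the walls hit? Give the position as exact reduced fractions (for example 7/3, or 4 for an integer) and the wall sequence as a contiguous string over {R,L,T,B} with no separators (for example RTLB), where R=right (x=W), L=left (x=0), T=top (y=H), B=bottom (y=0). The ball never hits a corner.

1. t=1/2 → L at (0,7/2); v=(2,-1)
2. t=2 → R at (4,3/2); v=(-2,-1)
3. t=3/2 → B at (1,0); v=(-2,1)
4. t=1/2 → L at (0,1/2); v=(2,1)
5. t=2 → R at (4,5/2); v=(-2,1)
6. t=2 → L at (0,9/2); v=(2,1)

Final position: (0,9/2)
Wall sequence: LRBLRL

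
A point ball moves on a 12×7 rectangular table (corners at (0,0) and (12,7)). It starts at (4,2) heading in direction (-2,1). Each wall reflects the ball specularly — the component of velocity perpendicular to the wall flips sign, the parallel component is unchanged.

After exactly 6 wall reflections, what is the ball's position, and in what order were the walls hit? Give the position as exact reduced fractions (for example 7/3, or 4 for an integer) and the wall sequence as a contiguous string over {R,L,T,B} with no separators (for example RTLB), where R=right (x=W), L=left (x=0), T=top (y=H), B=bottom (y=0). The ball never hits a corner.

Final position: (10,7)
Wall sequence: LTRBLT

1. t=2 → L at (0,4); v=(2,1)
2. t=3 → T at (6,7); v=(2,-1)
3. t=3 → R at (12,4); v=(-2,-1)
4. t=4 → B at (4,0); v=(-2,1)
5. t=2 → L at (0,2); v=(2,1)
6. t=5 → T at (10,7); v=(2,-1)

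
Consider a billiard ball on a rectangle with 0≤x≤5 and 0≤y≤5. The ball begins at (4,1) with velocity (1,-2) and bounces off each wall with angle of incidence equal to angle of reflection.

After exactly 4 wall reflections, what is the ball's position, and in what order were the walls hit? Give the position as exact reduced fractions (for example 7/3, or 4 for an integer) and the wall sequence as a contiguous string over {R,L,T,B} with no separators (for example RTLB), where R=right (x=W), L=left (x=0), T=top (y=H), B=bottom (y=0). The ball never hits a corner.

1. t=1/2 → B at (9/2,0); v=(1,2)
2. t=1/2 → R at (5,1); v=(-1,2)
3. t=2 → T at (3,5); v=(-1,-2)
4. t=5/2 → B at (1/2,0); v=(-1,2)

Final position: (1/2,0)
Wall sequence: BRTB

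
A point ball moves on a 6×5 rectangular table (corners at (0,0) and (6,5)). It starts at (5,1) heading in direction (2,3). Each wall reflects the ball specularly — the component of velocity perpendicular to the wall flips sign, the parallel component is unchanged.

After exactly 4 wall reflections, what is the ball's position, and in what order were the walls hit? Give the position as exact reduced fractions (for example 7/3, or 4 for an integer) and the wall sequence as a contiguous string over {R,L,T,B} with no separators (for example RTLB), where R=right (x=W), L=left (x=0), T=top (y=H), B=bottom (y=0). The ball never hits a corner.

Final position: (0,3/2)
Wall sequence: RTBL

1. t=1/2 → R at (6,5/2); v=(-2,3)
2. t=5/6 → T at (13/3,5); v=(-2,-3)
3. t=5/3 → B at (1,0); v=(-2,3)
4. t=1/2 → L at (0,3/2); v=(2,3)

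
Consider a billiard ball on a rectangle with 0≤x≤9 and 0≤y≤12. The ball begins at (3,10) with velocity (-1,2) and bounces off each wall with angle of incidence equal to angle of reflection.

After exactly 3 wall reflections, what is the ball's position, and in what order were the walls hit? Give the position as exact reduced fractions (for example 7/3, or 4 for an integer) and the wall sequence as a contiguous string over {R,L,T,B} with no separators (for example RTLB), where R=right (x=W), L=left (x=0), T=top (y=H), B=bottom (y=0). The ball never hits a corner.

Final position: (4,0)
Wall sequence: TLB

1. t=1 → T at (2,12); v=(-1,-2)
2. t=2 → L at (0,8); v=(1,-2)
3. t=4 → B at (4,0); v=(1,2)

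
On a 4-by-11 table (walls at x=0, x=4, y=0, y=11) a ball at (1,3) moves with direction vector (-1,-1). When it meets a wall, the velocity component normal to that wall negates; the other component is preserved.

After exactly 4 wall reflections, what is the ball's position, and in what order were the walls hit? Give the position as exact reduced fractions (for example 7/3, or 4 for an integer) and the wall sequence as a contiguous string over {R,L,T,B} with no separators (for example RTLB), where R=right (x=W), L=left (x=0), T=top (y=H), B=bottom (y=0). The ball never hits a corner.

1. t=1 → L at (0,2); v=(1,-1)
2. t=2 → B at (2,0); v=(1,1)
3. t=2 → R at (4,2); v=(-1,1)
4. t=4 → L at (0,6); v=(1,1)

Final position: (0,6)
Wall sequence: LBRL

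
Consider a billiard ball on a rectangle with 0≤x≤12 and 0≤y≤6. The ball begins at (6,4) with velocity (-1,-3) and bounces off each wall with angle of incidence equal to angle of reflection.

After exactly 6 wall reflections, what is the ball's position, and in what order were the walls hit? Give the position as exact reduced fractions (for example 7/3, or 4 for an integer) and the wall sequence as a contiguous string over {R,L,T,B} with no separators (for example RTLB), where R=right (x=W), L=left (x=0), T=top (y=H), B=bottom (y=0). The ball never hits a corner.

Final position: (10/3,0)
Wall sequence: BTBLTB

1. t=4/3 → B at (14/3,0); v=(-1,3)
2. t=2 → T at (8/3,6); v=(-1,-3)
3. t=2 → B at (2/3,0); v=(-1,3)
4. t=2/3 → L at (0,2); v=(1,3)
5. t=4/3 → T at (4/3,6); v=(1,-3)
6. t=2 → B at (10/3,0); v=(1,3)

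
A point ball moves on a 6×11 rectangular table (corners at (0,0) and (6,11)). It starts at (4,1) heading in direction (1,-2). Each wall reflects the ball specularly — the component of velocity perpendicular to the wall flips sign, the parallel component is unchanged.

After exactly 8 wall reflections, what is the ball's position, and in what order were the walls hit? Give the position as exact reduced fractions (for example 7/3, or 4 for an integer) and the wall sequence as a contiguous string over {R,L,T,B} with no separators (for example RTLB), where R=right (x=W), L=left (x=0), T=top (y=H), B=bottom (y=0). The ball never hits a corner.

1. t=1/2 → B at (9/2,0); v=(1,2)
2. t=3/2 → R at (6,3); v=(-1,2)
3. t=4 → T at (2,11); v=(-1,-2)
4. t=2 → L at (0,7); v=(1,-2)
5. t=7/2 → B at (7/2,0); v=(1,2)
6. t=5/2 → R at (6,5); v=(-1,2)
7. t=3 → T at (3,11); v=(-1,-2)
8. t=3 → L at (0,5); v=(1,-2)

Final position: (0,5)
Wall sequence: BRTLBRTL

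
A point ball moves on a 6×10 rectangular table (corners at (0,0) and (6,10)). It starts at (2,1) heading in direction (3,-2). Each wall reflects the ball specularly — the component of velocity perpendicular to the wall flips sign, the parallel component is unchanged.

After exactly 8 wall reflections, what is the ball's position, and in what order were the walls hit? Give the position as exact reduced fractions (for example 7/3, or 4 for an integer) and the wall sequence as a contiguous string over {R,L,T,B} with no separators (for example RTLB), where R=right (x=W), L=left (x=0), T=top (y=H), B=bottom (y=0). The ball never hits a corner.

Final position: (5/2,0)
Wall sequence: BRLRTLRB

1. t=1/2 → B at (7/2,0); v=(3,2)
2. t=5/6 → R at (6,5/3); v=(-3,2)
3. t=2 → L at (0,17/3); v=(3,2)
4. t=2 → R at (6,29/3); v=(-3,2)
5. t=1/6 → T at (11/2,10); v=(-3,-2)
6. t=11/6 → L at (0,19/3); v=(3,-2)
7. t=2 → R at (6,7/3); v=(-3,-2)
8. t=7/6 → B at (5/2,0); v=(-3,2)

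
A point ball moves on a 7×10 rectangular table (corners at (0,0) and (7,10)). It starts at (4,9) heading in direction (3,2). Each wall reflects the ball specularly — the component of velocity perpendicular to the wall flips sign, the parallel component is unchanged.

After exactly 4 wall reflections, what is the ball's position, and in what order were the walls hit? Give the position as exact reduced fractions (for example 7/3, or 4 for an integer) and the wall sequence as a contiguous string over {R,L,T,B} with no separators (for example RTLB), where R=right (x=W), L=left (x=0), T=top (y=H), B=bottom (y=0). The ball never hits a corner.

1. t=1/2 → T at (11/2,10); v=(3,-2)
2. t=1/2 → R at (7,9); v=(-3,-2)
3. t=7/3 → L at (0,13/3); v=(3,-2)
4. t=13/6 → B at (13/2,0); v=(3,2)

Final position: (13/2,0)
Wall sequence: TRLB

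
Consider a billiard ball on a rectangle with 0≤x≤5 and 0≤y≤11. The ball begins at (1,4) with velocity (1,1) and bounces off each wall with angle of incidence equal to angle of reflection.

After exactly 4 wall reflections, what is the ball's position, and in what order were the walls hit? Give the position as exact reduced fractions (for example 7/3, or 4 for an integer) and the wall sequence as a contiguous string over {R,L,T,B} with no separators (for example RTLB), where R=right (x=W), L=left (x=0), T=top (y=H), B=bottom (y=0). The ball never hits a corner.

Final position: (5,4)
Wall sequence: RTLR

1. t=4 → R at (5,8); v=(-1,1)
2. t=3 → T at (2,11); v=(-1,-1)
3. t=2 → L at (0,9); v=(1,-1)
4. t=5 → R at (5,4); v=(-1,-1)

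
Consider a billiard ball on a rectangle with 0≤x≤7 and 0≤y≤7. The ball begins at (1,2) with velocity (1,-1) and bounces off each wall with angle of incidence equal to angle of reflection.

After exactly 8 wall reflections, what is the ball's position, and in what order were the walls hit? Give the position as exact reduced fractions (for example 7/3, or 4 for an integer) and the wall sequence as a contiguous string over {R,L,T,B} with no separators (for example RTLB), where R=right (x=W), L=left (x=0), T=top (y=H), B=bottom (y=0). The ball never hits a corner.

1. t=2 → B at (3,0); v=(1,1)
2. t=4 → R at (7,4); v=(-1,1)
3. t=3 → T at (4,7); v=(-1,-1)
4. t=4 → L at (0,3); v=(1,-1)
5. t=3 → B at (3,0); v=(1,1)
6. t=4 → R at (7,4); v=(-1,1)
7. t=3 → T at (4,7); v=(-1,-1)
8. t=4 → L at (0,3); v=(1,-1)

Final position: (0,3)
Wall sequence: BRTLBRTL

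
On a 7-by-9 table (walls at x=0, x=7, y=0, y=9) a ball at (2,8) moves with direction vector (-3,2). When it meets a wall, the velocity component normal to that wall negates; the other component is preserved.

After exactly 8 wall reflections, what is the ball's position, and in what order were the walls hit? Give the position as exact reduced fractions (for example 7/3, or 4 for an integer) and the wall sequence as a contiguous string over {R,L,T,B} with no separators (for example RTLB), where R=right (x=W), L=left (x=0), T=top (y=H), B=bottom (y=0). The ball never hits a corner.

1. t=1/2 → T at (1/2,9); v=(-3,-2)
2. t=1/6 → L at (0,26/3); v=(3,-2)
3. t=7/3 → R at (7,4); v=(-3,-2)
4. t=2 → B at (1,0); v=(-3,2)
5. t=1/3 → L at (0,2/3); v=(3,2)
6. t=7/3 → R at (7,16/3); v=(-3,2)
7. t=11/6 → T at (3/2,9); v=(-3,-2)
8. t=1/2 → L at (0,8); v=(3,-2)

Final position: (0,8)
Wall sequence: TLRBLRTL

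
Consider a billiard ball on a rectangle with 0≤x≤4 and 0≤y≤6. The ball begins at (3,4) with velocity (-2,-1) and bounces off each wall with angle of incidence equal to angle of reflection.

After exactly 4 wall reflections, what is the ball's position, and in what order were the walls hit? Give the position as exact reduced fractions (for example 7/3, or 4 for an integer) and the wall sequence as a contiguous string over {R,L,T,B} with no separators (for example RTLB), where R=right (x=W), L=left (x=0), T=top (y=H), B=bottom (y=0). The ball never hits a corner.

Final position: (0,3/2)
Wall sequence: LRBL

1. t=3/2 → L at (0,5/2); v=(2,-1)
2. t=2 → R at (4,1/2); v=(-2,-1)
3. t=1/2 → B at (3,0); v=(-2,1)
4. t=3/2 → L at (0,3/2); v=(2,1)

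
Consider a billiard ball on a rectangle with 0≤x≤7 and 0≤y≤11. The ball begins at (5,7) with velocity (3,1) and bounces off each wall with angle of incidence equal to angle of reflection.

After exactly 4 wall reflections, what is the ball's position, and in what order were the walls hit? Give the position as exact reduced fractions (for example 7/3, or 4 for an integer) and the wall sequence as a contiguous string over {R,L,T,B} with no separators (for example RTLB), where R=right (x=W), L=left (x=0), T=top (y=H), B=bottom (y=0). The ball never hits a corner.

Final position: (7,29/3)
Wall sequence: RLTR

1. t=2/3 → R at (7,23/3); v=(-3,1)
2. t=7/3 → L at (0,10); v=(3,1)
3. t=1 → T at (3,11); v=(3,-1)
4. t=4/3 → R at (7,29/3); v=(-3,-1)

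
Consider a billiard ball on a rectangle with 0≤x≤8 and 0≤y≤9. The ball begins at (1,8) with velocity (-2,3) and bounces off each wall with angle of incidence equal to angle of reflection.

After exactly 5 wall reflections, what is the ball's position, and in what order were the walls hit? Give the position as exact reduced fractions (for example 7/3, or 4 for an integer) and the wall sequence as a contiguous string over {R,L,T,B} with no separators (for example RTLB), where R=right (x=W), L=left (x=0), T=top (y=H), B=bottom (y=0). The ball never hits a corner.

1. t=1/3 → T at (1/3,9); v=(-2,-3)
2. t=1/6 → L at (0,17/2); v=(2,-3)
3. t=17/6 → B at (17/3,0); v=(2,3)
4. t=7/6 → R at (8,7/2); v=(-2,3)
5. t=11/6 → T at (13/3,9); v=(-2,-3)

Final position: (13/3,9)
Wall sequence: TLBRT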